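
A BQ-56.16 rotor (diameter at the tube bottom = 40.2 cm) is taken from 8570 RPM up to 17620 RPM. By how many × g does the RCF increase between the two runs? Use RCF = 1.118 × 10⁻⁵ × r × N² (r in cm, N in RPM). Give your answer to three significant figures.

53300 × g

r = 40.2 / 2 = 20.1 cm
RCF₁ = 1.118 × 10⁻⁵ × 20.1 × (8570)² = 1.118 × 10⁻⁵ × 20.1 × 73,444,900 ≈ 16,504.4 × g
RCF₂ = 1.118 × 10⁻⁵ × 20.1 × (17620)² = 1.118 × 10⁻⁵ × 20.1 × 310,464,400 ≈ 69,766.9 × g
Increase = 69,766.9 − 16,504.4 = 53,262.5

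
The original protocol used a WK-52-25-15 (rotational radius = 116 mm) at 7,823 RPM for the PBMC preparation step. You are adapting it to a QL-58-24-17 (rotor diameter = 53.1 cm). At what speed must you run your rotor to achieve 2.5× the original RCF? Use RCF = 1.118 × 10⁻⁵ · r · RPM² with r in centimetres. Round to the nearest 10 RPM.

Original rotor: r = 116 mm = 11.6 cm
RCF_original = 1.118 × 10⁻⁵ × 11.6 × (7823)² = 1.118 × 10⁻⁵ × 11.6 × 61,199,329 ≈ 7,936.8 × g
Target RCF = 2.5 × 7,936.8 ≈ 19,842 × g
Your rotor: r = 53.1 / 2 = 26.55 cm
19,842 = 1.118 × 10⁻⁵ × 26.55 × N²
N² = 19,842 / (29.6829 × 10⁻⁵) = 66,846,568
N ≈ √66,846,568 ≈ 8,176.0

8180 RPM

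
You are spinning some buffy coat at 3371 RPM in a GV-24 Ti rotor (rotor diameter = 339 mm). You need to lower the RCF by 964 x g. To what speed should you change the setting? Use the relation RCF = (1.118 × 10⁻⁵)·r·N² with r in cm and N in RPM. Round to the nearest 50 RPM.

N₂ ≈ 2500 RPM

r = 339 mm / 2 = 169.5 mm = 16.95 cm
Current RCF = 1.118 × 10⁻⁵ × 16.95 × (3371)² = 1.118 × 10⁻⁵ × 16.95 × 11,363,641 ≈ 2,153.4 × g
Target RCF = 2,153.4 − 964 = 1,189.4 × g
N² = 1,189.4 / (18.9501 × 10⁻⁵) = 6,276,484
N ≈ √6,276,484 ≈ 2,505.3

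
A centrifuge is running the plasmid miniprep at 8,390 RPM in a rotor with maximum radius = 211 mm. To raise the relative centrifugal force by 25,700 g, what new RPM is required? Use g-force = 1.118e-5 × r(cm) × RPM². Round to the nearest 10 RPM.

13390 RPM

r = 211 mm = 21.1 cm
Current RCF = 1.118 × 10⁻⁵ × 21.1 × (8390)² = 1.118 × 10⁻⁵ × 21.1 × 70,392,100 ≈ 16,605.4 × g
Target RCF = 16,605.4 + 25,700 = 42,305.4 × g
N² = 42,305.4 / (23.5898 × 10⁻⁵) = 179,337,680
N ≈ √179,337,680 ≈ 13,391.7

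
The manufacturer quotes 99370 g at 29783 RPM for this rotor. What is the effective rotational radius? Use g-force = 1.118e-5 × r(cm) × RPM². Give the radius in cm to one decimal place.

99370 = 1.118 × 10⁻⁵ × r × (29783)²
r = 99370 / (1.118 × 10⁻⁵ × 887,027,089) = 99370 / 9916.963 ≈ 10.020 cm

r ≈ 10.0 cm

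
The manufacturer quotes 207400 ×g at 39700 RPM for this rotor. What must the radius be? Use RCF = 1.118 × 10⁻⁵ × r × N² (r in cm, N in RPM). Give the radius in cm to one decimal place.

207400 = 1.118 × 10⁻⁵ × r × (39700)²
r = 207400 / (1.118 × 10⁻⁵ × 1,576,090,000) = 207400 / 17620.69 ≈ 11.770 cm

≈ 11.8 cm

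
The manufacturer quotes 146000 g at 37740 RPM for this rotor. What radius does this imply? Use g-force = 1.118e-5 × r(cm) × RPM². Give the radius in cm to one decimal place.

9.2 cm

146000 = 1.118 × 10⁻⁵ × r × (37740)²
r = 146000 / (1.118 × 10⁻⁵ × 1,424,307,600) = 146000 / 15923.76 ≈ 9.169 cm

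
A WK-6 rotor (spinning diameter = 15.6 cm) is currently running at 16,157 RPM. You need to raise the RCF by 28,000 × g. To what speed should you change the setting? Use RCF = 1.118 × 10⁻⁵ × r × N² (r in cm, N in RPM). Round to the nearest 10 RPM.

24130 RPM

r = 15.6 / 2 = 7.8 cm
Current RCF = 1.118 × 10⁻⁵ × 7.8 × (16157)² = 1.118 × 10⁻⁵ × 7.8 × 261,048,649 ≈ 22,764.5 × g
Target RCF = 22,764.5 + 28,000 = 50,764.5 × g
N² = 50,764.5 / (8.7204 × 10⁻⁵) = 582,134,994
N ≈ √582,134,994 ≈ 24,127.5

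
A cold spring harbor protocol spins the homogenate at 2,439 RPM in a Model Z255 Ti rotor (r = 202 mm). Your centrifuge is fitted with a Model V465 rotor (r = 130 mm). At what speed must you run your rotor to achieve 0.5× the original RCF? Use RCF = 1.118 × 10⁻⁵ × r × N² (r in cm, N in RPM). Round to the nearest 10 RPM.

Original rotor: r = 202 mm = 20.2 cm
RCF = 1.118 × 10⁻⁵ × r × N²
RCF_original = 1.118 × 10⁻⁵ × 20.2 × (2439)² = 1.118 × 10⁻⁵ × 20.2 × 5,948,721 ≈ 1,343.4 × g
Target RCF = 0.5 × 1,343.4 ≈ 671.7 × g
Your rotor: r = 130 mm = 13.0 cm
671.7 = 1.118 × 10⁻⁵ × 13 × N²
N² = 671.7 / (14.534 × 10⁻⁵) = 4,621,577
N ≈ √4,621,577 ≈ 2,149.8

2150 RPM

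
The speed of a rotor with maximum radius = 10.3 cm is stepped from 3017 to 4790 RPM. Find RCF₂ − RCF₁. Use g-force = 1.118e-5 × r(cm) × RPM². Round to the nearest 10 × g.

1590 × g

RCF₁ = 1.118 × 10⁻⁵ × 10.3 × (3017)² = 1.118 × 10⁻⁵ × 10.3 × 9,102,289 ≈ 1,048.2 × g
RCF₂ = 1.118 × 10⁻⁵ × 10.3 × (4790)² = 1.118 × 10⁻⁵ × 10.3 × 22,944,100 ≈ 2,642.1 × g
Increase = 2,642.1 − 1,048.2 = 1,593.9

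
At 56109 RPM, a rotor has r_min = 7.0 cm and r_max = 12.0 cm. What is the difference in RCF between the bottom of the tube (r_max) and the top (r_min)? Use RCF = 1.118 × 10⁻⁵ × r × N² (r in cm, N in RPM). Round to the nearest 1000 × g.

ΔRCF ≈ 176000 × g

RCF_max = 1.118 × 10⁻⁵ × 12 × (56109)² = 1.118 × 10⁻⁵ × 12 × 3,148,219,881 ≈ 422,365.2 × g
RCF_min = 1.118 × 10⁻⁵ × 7 × (56109)² = 1.118 × 10⁻⁵ × 7 × 3,148,219,881 ≈ 246,379.7 × g
ΔRCF = 422,365.2 − 246,379.7 = 175,985.5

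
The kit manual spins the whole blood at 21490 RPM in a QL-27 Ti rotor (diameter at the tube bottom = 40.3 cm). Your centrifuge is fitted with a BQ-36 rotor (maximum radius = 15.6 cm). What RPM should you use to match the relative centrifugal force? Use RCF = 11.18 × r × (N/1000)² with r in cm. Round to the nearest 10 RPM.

24420 RPM

Original rotor: r = 40.3 / 2 = 20.15 cm
RCF_original = 11.18 × 20.15 × (21.49)² = 11.18 × 20.15 × 461.8201 ≈ 104,037.4 × g
104,037.4 = 11.18 × 15.6 × (N/1000)²
(N/1000)² = 104,037.4 / 174.408 = 596.5174
N = 1000 × √596.5174 ≈ 24,423.7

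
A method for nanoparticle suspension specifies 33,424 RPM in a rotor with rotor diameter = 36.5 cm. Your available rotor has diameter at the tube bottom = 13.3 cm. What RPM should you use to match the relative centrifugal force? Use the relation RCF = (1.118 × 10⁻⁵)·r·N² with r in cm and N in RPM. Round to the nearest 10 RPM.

≈ 55370 RPM

Original rotor: r = 36.5 / 2 = 18.25 cm
RCF_original = 1.118 × 10⁻⁵ × 18.25 × (33424)² = 1.118 × 10⁻⁵ × 18.25 × 1,117,163,776 ≈ 227,940.5 × g
Your rotor: r = 13.3 / 2 = 6.65 cm
227,940.5 = 1.118 × 10⁻⁵ × 6.65 × N²
N² = 227,940.5 / (7.4347 × 10⁻⁵) = 3,065,900,440
N ≈ √3,065,900,440 ≈ 55,370.6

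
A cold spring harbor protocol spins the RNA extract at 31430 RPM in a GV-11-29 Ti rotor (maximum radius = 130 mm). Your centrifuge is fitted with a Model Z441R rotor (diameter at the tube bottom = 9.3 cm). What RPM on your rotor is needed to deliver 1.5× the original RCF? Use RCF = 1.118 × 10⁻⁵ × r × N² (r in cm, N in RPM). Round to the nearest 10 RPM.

≈ 64360 RPM

Original rotor: r = 130 mm = 13.0 cm
RCF_original = 1.118 × 10⁻⁵ × 13 × (31430)² = 1.118 × 10⁻⁵ × 13 × 987,844,900 ≈ 143,573.4 × g
Target RCF = 1.5 × 143,573.4 ≈ 215,360.1 × g
Your rotor: r = 9.3 / 2 = 4.65 cm
215,360.1 = 1.118 × 10⁻⁵ × 4.65 × N²
N² = 215,360.1 / (5.1987 × 10⁻⁵) = 4,142,576,029
N ≈ √4,142,576,029 ≈ 64,362.8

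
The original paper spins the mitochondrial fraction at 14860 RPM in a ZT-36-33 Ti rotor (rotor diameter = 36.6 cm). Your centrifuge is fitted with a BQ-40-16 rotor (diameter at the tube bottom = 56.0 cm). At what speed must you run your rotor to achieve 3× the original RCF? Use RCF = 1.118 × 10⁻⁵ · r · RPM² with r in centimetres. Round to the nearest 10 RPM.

Original rotor: r = 36.6 / 2 = 18.3 cm
RCF_original = 1.118 × 10⁻⁵ × 18.3 × (14860)² = 1.118 × 10⁻⁵ × 18.3 × 220,819,600 ≈ 45,178.4 × g
Target RCF = 3 × 45,178.4 ≈ 135,535.2 × g
Your rotor: r = 56.0 / 2 = 28 cm
135,535.2 = 1.118 × 10⁻⁵ × 28 × N²
N² = 135,535.2 / (31.304 × 10⁻⁵) = 432,964,477
N ≈ √432,964,477 ≈ 20,807.8

20810 RPM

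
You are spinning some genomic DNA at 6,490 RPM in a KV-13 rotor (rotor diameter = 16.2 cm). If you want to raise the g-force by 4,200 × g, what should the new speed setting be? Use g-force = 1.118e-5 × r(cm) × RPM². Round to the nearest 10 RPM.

r = 16.2 / 2 = 8.1 cm
Current RCF = 1.118 × 10⁻⁵ × 8.1 × (6490)² = 1.118 × 10⁻⁵ × 8.1 × 42,120,100 ≈ 3,814.3 × g
Target RCF = 3,814.3 + 4,200 = 8,014.3 × g
N² = 8,014.3 / (9.0558 × 10⁻⁵) = 88,499,083
N ≈ √88,499,083 ≈ 9,407.4

≈ 9410 RPM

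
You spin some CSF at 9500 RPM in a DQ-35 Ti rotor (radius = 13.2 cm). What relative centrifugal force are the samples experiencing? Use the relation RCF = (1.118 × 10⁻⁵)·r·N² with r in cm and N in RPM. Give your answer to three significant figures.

13300 x g

RCF = 1.118 × 10⁻⁵ × 13.2 × (9500)² = 1.118 × 10⁻⁵ × 13.2 × 90,250,000 ≈ 13,318.7 × g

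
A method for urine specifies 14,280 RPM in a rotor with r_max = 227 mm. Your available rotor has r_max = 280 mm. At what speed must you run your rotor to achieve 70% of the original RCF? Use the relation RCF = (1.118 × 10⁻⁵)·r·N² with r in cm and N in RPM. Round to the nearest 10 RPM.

10760 RPM

Original rotor: r = 227 mm = 22.7 cm
RCF = 1.118 × 10⁻⁵ × r × N²
RCF_original = 1.118 × 10⁻⁵ × 22.7 × (14280)² = 1.118 × 10⁻⁵ × 22.7 × 203,918,400 ≈ 51,751.6 × g
Target RCF = 0.7 × 51,751.6 ≈ 36,226.1 × g
Your rotor: r = 280 mm = 28.0 cm
36,226.1 = 1.118 × 10⁻⁵ × 28 × N²
N² = 36,226.1 / (31.304 × 10⁻⁵) = 115,723,550
N ≈ √115,723,550 ≈ 10,757.5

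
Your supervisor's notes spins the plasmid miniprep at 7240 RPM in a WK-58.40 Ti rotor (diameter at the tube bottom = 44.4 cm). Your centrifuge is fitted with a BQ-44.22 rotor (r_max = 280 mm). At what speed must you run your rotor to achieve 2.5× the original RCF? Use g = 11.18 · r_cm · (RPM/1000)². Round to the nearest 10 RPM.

10190 RPM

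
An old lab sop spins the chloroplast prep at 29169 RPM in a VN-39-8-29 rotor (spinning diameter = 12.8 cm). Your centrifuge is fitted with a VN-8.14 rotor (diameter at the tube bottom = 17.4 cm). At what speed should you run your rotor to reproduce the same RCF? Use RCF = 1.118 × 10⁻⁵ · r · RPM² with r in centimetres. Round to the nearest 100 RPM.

≈ 25000 RPM

Original rotor: r = 12.8 / 2 = 6.4 cm
RCF = 1.118 × 10⁻⁵ × r × N²
RCF_original = 1.118 × 10⁻⁵ × 6.4 × (29169)² = 1.118 × 10⁻⁵ × 6.4 × 850,830,561 ≈ 60,878.6 × g
Your rotor: r = 17.4 / 2 = 8.7 cm
60,878.6 = 1.118 × 10⁻⁵ × 8.7 × N²
N² = 60,878.6 / (9.7266 × 10⁻⁵) = 625,898,053
N ≈ √625,898,053 ≈ 25,018.0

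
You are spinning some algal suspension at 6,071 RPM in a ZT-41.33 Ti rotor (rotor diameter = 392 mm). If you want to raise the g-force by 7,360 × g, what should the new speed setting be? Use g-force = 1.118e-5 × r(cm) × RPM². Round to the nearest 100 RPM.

8400 RPM

r = 392 mm / 2 = 196 mm = 19.6 cm
Current RCF = 1.118 × 10⁻⁵ × 19.6 × (6071)² = 1.118 × 10⁻⁵ × 19.6 × 36,857,041 ≈ 8,076.4 × g
Target RCF = 8,076.4 + 7,360 = 15,436.4 × g
N² = 15,436.4 / (21.9128 × 10⁻⁵) = 70,444,672
N ≈ √70,444,672 ≈ 8,393.1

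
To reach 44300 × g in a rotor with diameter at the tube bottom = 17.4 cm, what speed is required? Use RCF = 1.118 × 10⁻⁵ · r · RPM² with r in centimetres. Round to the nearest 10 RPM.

N ≈ 21340 RPM

r = 17.4 / 2 = 8.7 cm
RCF = 1.118 × 10⁻⁵ × r × N²
44,300 = 1.118 × 10⁻⁵ × 8.7 × N²
N² = 44,300 / (9.7266 × 10⁻⁵) = 455,452,059
N ≈ √455,452,059 ≈ 21,341.3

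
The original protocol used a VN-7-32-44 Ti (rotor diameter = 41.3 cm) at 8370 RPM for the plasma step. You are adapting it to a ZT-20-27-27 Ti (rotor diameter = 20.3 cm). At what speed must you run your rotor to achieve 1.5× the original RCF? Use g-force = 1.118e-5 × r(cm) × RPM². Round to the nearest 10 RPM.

Original rotor: r = 41.3 / 2 = 20.65 cm
RCF = 1.118 × 10⁻⁵ × r × N²
RCF_original = 1.118 × 10⁻⁵ × 20.65 × (8370)² = 1.118 × 10⁻⁵ × 20.65 × 70,056,900 ≈ 16,173.8 × g
Target RCF = 1.5 × 16,173.8 ≈ 24,260.7 × g
Your rotor: r = 20.3 / 2 = 10.15 cm
24,260.7 = 1.118 × 10⁻⁵ × 10.15 × N²
N² = 24,260.7 / (11.3477 × 10⁻⁵) = 213,793,985
N ≈ √213,793,985 ≈ 14,621.7

14620 RPM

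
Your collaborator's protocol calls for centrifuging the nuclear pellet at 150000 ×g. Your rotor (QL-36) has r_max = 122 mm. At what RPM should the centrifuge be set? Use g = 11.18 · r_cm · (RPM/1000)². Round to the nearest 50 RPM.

≈ 33150 RPM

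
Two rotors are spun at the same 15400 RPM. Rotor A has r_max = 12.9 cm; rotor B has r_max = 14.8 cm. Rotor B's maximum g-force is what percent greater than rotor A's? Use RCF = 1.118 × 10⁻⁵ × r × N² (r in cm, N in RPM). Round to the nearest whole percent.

15%

At equal RPM, RCF scales linearly with r: ratio = 14.8 / 12.9 = 1.1473.
So rotor B delivers 14.7% more g-force.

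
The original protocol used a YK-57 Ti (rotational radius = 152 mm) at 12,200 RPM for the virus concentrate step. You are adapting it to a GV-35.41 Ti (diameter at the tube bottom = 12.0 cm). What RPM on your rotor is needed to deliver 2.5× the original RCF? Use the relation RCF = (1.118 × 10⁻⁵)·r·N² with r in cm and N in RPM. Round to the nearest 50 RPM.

30700 RPM

Original rotor: r = 152 mm = 15.2 cm
RCF_original = 1.118 × 10⁻⁵ × 15.2 × (12200)² = 1.118 × 10⁻⁵ × 15.2 × 148,840,000 ≈ 25,293.3 × g
Target RCF = 2.5 × 25,293.3 ≈ 63,233.2 × g
Your rotor: r = 12.0 / 2 = 6 cm
63,233.2 = 1.118 × 10⁻⁵ × 6 × N²
N² = 63,233.2 / (6.708 × 10⁻⁵) = 942,653,548
N ≈ √942,653,548 ≈ 30,702.7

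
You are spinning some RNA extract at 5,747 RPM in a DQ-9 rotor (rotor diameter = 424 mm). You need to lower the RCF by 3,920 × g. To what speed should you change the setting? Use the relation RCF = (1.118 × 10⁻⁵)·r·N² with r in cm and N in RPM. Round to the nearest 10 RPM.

r = 424 mm / 2 = 212 mm = 21.2 cm
Current RCF = 1.118 × 10⁻⁵ × 21.2 × (5747)² = 1.118 × 10⁻⁵ × 21.2 × 33,028,009 ≈ 7,828.2 × g
Target RCF = 7,828.2 − 3,920 = 3,908.2 × g
N² = 3,908.2 / (23.7016 × 10⁻⁵) = 16,489,182
N ≈ √16,489,182 ≈ 4,060.7

4060 RPM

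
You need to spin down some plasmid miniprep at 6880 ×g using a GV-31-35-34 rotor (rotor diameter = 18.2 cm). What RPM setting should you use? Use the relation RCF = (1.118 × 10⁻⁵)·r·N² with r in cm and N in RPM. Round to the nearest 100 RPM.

8200 RPM

r = 18.2 / 2 = 9.1 cm
RCF = 1.118 × 10⁻⁵ × r × N²
6,880 = 1.118 × 10⁻⁵ × 9.1 × N²
N² = 6,880 / (10.1738 × 10⁻⁵) = 67,624,683
N ≈ √67,624,683 ≈ 8,223.4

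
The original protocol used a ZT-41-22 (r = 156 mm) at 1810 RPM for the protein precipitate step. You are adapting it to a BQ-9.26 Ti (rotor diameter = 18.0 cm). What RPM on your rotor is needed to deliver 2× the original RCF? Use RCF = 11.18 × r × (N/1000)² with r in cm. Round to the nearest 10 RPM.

3370 RPM

Original rotor: r = 156 mm = 15.6 cm
RCF = 11.18 × r × (N/1000)²
RCF_original = 11.18 × 15.6 × (1.81)² = 11.18 × 15.6 × 3.2761 ≈ 571.4 × g
Target RCF = 2 × 571.4 ≈ 1,142.8 × g
Your rotor: r = 18.0 / 2 = 9 cm
1,142.8 = 11.18 × 9 × (N/1000)²
(N/1000)² = 1,142.8 / 100.62 = 11.35758
N = 1000 × √11.35758 ≈ 3,370.1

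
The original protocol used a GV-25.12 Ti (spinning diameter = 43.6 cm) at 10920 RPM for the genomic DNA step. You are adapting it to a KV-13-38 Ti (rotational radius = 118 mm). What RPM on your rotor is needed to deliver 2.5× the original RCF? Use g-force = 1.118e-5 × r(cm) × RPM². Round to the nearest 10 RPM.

Original rotor: r = 43.6 / 2 = 21.8 cm
RCF_original = 1.118 × 10⁻⁵ × 21.8 × (10920)² = 1.118 × 10⁻⁵ × 21.8 × 119,246,400 ≈ 29,063.2 × g
Target RCF = 2.5 × 29,063.2 ≈ 72,658 × g
Your rotor: r = 118 mm = 11.8 cm
72,658 = 1.118 × 10⁻⁵ × 11.8 × N²
N² = 72,658 / (13.1924 × 10⁻⁵) = 550,756,496
N ≈ √550,756,496 ≈ 23,468.2

23470 RPM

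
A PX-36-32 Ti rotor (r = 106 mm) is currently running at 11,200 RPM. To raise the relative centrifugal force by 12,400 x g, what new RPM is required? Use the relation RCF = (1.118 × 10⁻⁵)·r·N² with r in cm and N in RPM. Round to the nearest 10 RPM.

r = 106 mm = 10.6 cm
Current RCF = 1.118 × 10⁻⁵ × 10.6 × (11200)² = 1.118 × 10⁻⁵ × 10.6 × 125,440,000 ≈ 14,865.6 × g
Target RCF = 14,865.6 + 12,400 = 27,265.6 × g
N² = 27,265.6 / (11.8508 × 10⁻⁵) = 230,073,919
N ≈ √230,073,919 ≈ 15,168.2

N₂ ≈ 15170 RPM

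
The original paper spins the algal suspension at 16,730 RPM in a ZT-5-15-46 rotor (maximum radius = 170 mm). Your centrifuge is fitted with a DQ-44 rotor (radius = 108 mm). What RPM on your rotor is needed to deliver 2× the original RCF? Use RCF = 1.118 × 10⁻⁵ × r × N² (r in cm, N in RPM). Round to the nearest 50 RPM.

Original rotor: r = 170 mm = 17.0 cm
RCF_original = 1.118 × 10⁻⁵ × 17 × (16730)² = 1.118 × 10⁻⁵ × 17 × 279,892,900 ≈ 53,196.4 × g
Target RCF = 2 × 53,196.4 ≈ 106,392.8 × g
Your rotor: r = 108 mm = 10.8 cm
106,392.8 = 1.118 × 10⁻⁵ × 10.8 × N²
N² = 106,392.8 / (12.0744 × 10⁻⁵) = 881,143,576
N ≈ √881,143,576 ≈ 29,684.1

≈ 29700 RPM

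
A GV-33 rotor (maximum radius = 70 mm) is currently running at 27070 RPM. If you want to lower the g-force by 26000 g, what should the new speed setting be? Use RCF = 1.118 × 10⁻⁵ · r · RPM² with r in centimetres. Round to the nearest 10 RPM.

N₂ ≈ 20010 RPM

r = 70 mm = 7.0 cm
Current RCF = 1.118 × 10⁻⁵ × 7 × (27070)² = 1.118 × 10⁻⁵ × 7 × 732,784,900 ≈ 57,347.7 × g
Target RCF = 57,347.7 − 26,000 = 31,347.7 × g
N² = 31,347.7 / (7.826 × 10⁻⁵) = 400,558,395
N ≈ √400,558,395 ≈ 20,014.0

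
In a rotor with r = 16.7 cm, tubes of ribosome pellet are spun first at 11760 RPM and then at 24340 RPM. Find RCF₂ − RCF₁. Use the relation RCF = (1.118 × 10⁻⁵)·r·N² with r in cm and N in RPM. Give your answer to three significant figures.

84800 × g

RCF₁ = 1.118 × 10⁻⁵ × 16.7 × (11760)² = 1.118 × 10⁻⁵ × 16.7 × 138,297,600 ≈ 25,821 × g
RCF₂ = 1.118 × 10⁻⁵ × 16.7 × (24340)² = 1.118 × 10⁻⁵ × 16.7 × 592,435,600 ≈ 110,611.3 × g
Increase = 110,611.3 − 25,821 = 84,790.3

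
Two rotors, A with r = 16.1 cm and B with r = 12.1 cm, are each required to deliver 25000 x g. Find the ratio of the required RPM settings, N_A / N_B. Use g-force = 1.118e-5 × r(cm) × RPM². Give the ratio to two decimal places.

0.87

At fixed RCF, N ∝ 1/√r, so N_A/N_B = √(r_B/r_A) = √(12.1/16.1) = √0.751553 = 0.8669.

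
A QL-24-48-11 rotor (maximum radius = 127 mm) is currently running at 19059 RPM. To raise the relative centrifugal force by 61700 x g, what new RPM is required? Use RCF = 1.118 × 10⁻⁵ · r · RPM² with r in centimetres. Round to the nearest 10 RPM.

28250 RPM

r = 127 mm = 12.7 cm
Current RCF = 1.118 × 10⁻⁵ × 12.7 × (19059)² = 1.118 × 10⁻⁵ × 12.7 × 363,245,481 ≈ 51,575.8 × g
Target RCF = 51,575.8 + 61,700 = 113,275.8 × g
N² = 113,275.8 / (14.1986 × 10⁻⁵) = 797,795,557
N ≈ √797,795,557 ≈ 28,245.3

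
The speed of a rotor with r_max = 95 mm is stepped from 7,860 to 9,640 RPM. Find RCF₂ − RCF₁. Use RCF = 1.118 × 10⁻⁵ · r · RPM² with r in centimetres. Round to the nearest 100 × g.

≈ 3300 × g

r = 95 mm = 9.5 cm
RCF₁ = 1.118 × 10⁻⁵ × 9.5 × (7860)² = 1.118 × 10⁻⁵ × 9.5 × 61,779,600 ≈ 6,561.6 × g
RCF₂ = 1.118 × 10⁻⁵ × 9.5 × (9640)² = 1.118 × 10⁻⁵ × 9.5 × 92,929,600 ≈ 9,870.1 × g
Increase = 9,870.1 − 6,561.6 = 3,308.5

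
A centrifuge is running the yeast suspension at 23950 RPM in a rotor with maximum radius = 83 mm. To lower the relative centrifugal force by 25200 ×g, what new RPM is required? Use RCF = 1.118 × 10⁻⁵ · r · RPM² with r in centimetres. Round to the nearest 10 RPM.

17380 RPM

r = 83 mm = 8.3 cm
Current RCF = 1.118 × 10⁻⁵ × 8.3 × (23950)² = 1.118 × 10⁻⁵ × 8.3 × 573,602,500 ≈ 53,226.9 × g
Target RCF = 53,226.9 − 25,200 = 28,026.9 × g
N² = 28,026.9 / (9.2794 × 10⁻⁵) = 302,033,537
N ≈ √302,033,537 ≈ 17,379.1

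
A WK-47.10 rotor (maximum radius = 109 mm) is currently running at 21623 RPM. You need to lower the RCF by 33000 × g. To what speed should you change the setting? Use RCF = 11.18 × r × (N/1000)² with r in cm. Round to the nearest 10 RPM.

r = 109 mm = 10.9 cm
Current RCF = 11.18 × 10.9 × (21.623)² = 11.18 × 10.9 × 467.554129 ≈ 56,977.1 × g
Target RCF = 56,977.1 − 33,000 = 23,977.1 × g
(N/1000)² = 23,977.1 / 121.862 = 196.7562
N = 1000 × √196.7562 ≈ 14,027.0

≈ 14030 RPM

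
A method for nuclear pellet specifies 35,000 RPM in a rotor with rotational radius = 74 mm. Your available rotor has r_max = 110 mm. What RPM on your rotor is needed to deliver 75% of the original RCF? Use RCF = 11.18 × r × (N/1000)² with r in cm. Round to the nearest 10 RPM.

Original rotor: r = 74 mm = 7.4 cm
RCF_original = 11.18 × 7.4 × (35)² = 11.18 × 7.4 × 1,225 ≈ 101,346.7 × g
Target RCF = 0.75 × 101,346.7 ≈ 76,010 × g
Your rotor: r = 110 mm = 11.0 cm
76,010 = 11.18 × 11 × (N/1000)²
(N/1000)² = 76,010 / 122.98 = 618.068
N = 1000 × √618.068 ≈ 24,861.0

≈ 24860 RPM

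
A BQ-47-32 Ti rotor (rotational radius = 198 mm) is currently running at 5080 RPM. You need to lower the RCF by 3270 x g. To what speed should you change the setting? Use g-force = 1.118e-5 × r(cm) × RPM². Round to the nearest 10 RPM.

N₂ ≈ 3320 RPM

r = 198 mm = 19.8 cm
Current RCF = 1.118 × 10⁻⁵ × 19.8 × (5080)² = 1.118 × 10⁻⁵ × 19.8 × 25,806,400 ≈ 5,712.6 × g
Target RCF = 5,712.6 − 3,270 = 2,442.6 × g
N² = 2,442.6 / (22.1364 × 10⁻⁵) = 11,034,315
N ≈ √11,034,315 ≈ 3,321.8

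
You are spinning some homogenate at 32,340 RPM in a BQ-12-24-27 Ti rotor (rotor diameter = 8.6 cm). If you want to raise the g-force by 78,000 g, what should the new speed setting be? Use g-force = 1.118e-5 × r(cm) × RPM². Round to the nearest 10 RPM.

N₂ ≈ 51660 RPM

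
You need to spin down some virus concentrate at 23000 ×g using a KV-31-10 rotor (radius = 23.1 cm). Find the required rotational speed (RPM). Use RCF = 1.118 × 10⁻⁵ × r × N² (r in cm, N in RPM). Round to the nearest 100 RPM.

23,000 = 1.118 × 10⁻⁵ × 23.1 × N²
N² = 23,000 / (25.8258 × 10⁻⁵) = 89,058,229
N ≈ √89,058,229 ≈ 9,437.1

≈ 9400 RPM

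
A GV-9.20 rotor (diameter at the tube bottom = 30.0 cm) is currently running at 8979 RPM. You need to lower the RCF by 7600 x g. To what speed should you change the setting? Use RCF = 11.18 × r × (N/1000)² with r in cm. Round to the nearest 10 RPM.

r = 30.0 / 2 = 15 cm
Current RCF = 11.18 × 15 × (8.979)² = 11.18 × 15 × 80.622441 ≈ 13,520.4 × g
Target RCF = 13,520.4 − 7,600 = 5,920.4 × g
(N/1000)² = 5,920.4 / 167.7 = 35.30352
N = 1000 × √35.30352 ≈ 5,941.7

5940 RPM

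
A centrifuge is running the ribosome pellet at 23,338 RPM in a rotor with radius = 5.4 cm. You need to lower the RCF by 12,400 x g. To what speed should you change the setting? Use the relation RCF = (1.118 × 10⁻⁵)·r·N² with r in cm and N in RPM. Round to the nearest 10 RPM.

Current RCF = 1.118 × 10⁻⁵ × 5.4 × (23338)² = 1.118 × 10⁻⁵ × 5.4 × 544,662,244 ≈ 32,882.3 × g
Target RCF = 32,882.3 − 12,400 = 20,482.3 × g
N² = 20,482.3 / (6.0372 × 10⁻⁵) = 339,268,204
N ≈ √339,268,204 ≈ 18,419.2

18420 RPM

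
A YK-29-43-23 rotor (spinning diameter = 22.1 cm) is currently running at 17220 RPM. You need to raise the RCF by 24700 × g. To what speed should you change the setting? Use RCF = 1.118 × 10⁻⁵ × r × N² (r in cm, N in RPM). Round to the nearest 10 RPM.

22280 RPM

r = 22.1 / 2 = 11.05 cm
Current RCF = 1.118 × 10⁻⁵ × 11.05 × (17220)² = 1.118 × 10⁻⁵ × 11.05 × 296,528,400 ≈ 36,632.8 × g
Target RCF = 36,632.8 + 24,700 = 61,332.8 × g
N² = 61,332.8 / (12.3539 × 10⁻⁵) = 496,465,084
N ≈ √496,465,084 ≈ 22,281.5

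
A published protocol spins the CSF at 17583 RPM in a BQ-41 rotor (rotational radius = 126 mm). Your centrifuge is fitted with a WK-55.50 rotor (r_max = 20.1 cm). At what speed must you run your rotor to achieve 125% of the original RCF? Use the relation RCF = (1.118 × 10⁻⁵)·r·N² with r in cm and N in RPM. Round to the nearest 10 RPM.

Original rotor: r = 126 mm = 12.6 cm
RCF_original = 1.118 × 10⁻⁵ × 12.6 × (17583)² = 1.118 × 10⁻⁵ × 12.6 × 309,161,889 ≈ 43,551 × g
Target RCF = 1.25 × 43,551 ≈ 54,438.8 × g
54,438.8 = 1.118 × 10⁻⁵ × 20.1 × N²
N² = 54,438.8 / (22.4718 × 10⁻⁵) = 242,253,847
N ≈ √242,253,847 ≈ 15,564.5

≈ 15560 RPM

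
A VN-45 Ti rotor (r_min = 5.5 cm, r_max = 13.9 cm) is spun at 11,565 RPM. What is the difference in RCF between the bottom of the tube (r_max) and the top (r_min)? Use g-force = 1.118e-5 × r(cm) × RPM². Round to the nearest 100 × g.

ΔRCF ≈ 12600 × g

RCF_max = 1.118 × 10⁻⁵ × 13.9 × (11565)² = 1.118 × 10⁻⁵ × 13.9 × 133,749,225 ≈ 20,784.9 × g
RCF_min = 1.118 × 10⁻⁵ × 5.5 × (11565)² = 1.118 × 10⁻⁵ × 5.5 × 133,749,225 ≈ 8,224.2 × g
ΔRCF = 20,784.9 − 8,224.2 = 12,560.7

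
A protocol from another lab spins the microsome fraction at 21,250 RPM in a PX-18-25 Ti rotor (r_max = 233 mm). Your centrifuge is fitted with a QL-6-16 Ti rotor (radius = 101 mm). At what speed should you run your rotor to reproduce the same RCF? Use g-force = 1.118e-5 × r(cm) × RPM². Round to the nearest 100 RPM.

Original rotor: r = 233 mm = 23.3 cm
RCF = 1.118 × 10⁻⁵ × r × N²
RCF_original = 1.118 × 10⁻⁵ × 23.3 × (21250)² = 1.118 × 10⁻⁵ × 23.3 × 451,562,500 ≈ 117,629.3 × g
Your rotor: r = 101 mm = 10.1 cm
117,629.3 = 1.118 × 10⁻⁵ × 10.1 × N²
N² = 117,629.3 / (11.2918 × 10⁻⁵) = 1,041,723,197
N ≈ √1,041,723,197 ≈ 32,275.7

32300 RPM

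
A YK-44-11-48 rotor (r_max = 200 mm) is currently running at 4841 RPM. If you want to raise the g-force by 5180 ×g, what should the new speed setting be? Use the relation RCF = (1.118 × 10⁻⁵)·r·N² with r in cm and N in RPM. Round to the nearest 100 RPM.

r = 200 mm = 20.0 cm
Current RCF = 1.118 × 10⁻⁵ × 20 × (4841)² = 1.118 × 10⁻⁵ × 20 × 23,435,281 ≈ 5,240.1 × g
Target RCF = 5,240.1 + 5,180 = 10,420.1 × g
N² = 10,420.1 / (22.36 × 10⁻⁵) = 46,601,521
N ≈ √46,601,521 ≈ 6,826.5

N₂ ≈ 6800 RPM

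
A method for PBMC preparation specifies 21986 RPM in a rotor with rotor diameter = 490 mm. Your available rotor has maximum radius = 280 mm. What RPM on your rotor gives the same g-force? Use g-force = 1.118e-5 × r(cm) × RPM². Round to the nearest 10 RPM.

20570 RPM

Original rotor: r = 490 mm / 2 = 245 mm = 24.5 cm
RCF = 1.118 × 10⁻⁵ × r × N²
RCF_original = 1.118 × 10⁻⁵ × 24.5 × (21986)² = 1.118 × 10⁻⁵ × 24.5 × 483,384,196 ≈ 132,403.8 × g
Your rotor: r = 280 mm = 28.0 cm
132,403.8 = 1.118 × 10⁻⁵ × 28 × N²
N² = 132,403.8 / (31.304 × 10⁻⁵) = 422,961,283
N ≈ √422,961,283 ≈ 20,566.0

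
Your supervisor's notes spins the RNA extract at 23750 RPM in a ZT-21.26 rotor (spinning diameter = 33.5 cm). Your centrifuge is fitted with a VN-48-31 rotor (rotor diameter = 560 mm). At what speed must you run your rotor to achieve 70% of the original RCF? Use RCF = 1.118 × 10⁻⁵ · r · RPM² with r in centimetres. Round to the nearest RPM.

≈ 15369 RPM

Original rotor: r = 33.5 / 2 = 16.75 cm
RCF_original = 1.118 × 10⁻⁵ × 16.75 × (23750)² = 1.118 × 10⁻⁵ × 16.75 × 564,062,500 ≈ 105,629.2 × g
Target RCF = 0.7 × 105,629.2 ≈ 73,940.4 × g
Your rotor: r = 560 mm / 2 = 280 mm = 28 cm
73,940.4 = 1.118 × 10⁻⁵ × 28 × N²
N² = 73,940.4 / (31.304 × 10⁻⁵) = 236,201,124
N ≈ √236,201,124 ≈ 15,368.8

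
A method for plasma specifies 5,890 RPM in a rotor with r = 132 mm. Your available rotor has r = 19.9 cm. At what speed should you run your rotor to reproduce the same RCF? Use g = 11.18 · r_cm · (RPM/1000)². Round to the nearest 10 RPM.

≈ 4800 RPM

Original rotor: r = 132 mm = 13.2 cm
RCF_original = 11.18 × 13.2 × (5.89)² = 11.18 × 13.2 × 34.6921 ≈ 5,119.7 × g
5,119.7 = 11.18 × 19.9 × (N/1000)²
(N/1000)² = 5,119.7 / 222.482 = 23.01175
N = 1000 × √23.01175 ≈ 4,797.1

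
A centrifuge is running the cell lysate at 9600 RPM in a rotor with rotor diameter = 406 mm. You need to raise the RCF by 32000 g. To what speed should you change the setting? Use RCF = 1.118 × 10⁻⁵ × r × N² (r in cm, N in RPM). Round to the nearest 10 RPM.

r = 406 mm / 2 = 203 mm = 20.3 cm
Current RCF = 1.118 × 10⁻⁵ × 20.3 × (9600)² = 1.118 × 10⁻⁵ × 20.3 × 92,160,000 ≈ 20,916.1 × g
Target RCF = 20,916.1 + 32,000 = 52,916.1 × g
N² = 52,916.1 / (22.6954 × 10⁻⁵) = 233,157,821
N ≈ √233,157,821 ≈ 15,269.5

N₂ ≈ 15270 RPM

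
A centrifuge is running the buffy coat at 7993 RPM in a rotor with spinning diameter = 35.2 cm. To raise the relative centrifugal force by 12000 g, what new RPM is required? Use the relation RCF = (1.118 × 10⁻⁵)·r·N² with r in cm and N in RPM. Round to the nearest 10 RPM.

r = 35.2 / 2 = 17.6 cm
Current RCF = 1.118 × 10⁻⁵ × 17.6 × (7993)² = 1.118 × 10⁻⁵ × 17.6 × 63,888,049 ≈ 12,571.1 × g
Target RCF = 12,571.1 + 12,000 = 24,571.1 × g
N² = 24,571.1 / (19.6768 × 10⁻⁵) = 124,873,455
N ≈ √124,873,455 ≈ 11,174.7

11170 RPM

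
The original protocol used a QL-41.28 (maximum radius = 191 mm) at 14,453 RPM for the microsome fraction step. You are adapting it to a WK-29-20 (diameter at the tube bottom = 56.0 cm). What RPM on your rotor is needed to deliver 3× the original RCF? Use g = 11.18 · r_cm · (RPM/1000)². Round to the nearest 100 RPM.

Original rotor: r = 191 mm = 19.1 cm
RCF = 11.18 × r × (N/1000)²
RCF_original = 11.18 × 19.1 × (14.453)² = 11.18 × 19.1 × 208.889209 ≈ 44,605.8 × g
Target RCF = 3 × 44,605.8 ≈ 133,817.4 × g
Your rotor: r = 56.0 / 2 = 28 cm
133,817.4 = 11.18 × 28 × (N/1000)²
(N/1000)² = 133,817.4 / 313.04 = 427.477
N = 1000 × √427.477 ≈ 20,675.5

≈ 20700 RPM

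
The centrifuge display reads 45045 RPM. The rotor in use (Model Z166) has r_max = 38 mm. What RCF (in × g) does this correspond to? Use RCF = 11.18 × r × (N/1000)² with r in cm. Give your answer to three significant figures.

RCF ≈ 86200 × g

r = 38 mm = 3.8 cm
RCF = 11.18 × 3.8 × (45.045)² = 11.18 × 3.8 × 2,029.052025 ≈ 86,202.2 × g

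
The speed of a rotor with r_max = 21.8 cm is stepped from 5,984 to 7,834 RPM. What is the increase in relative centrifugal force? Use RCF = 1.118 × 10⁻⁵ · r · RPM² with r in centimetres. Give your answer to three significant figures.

6230 x g

RCF₁ = 1.118 × 10⁻⁵ × 21.8 × (5984)² = 1.118 × 10⁻⁵ × 21.8 × 35,808,256 ≈ 8,727.3 × g
RCF₂ = 1.118 × 10⁻⁵ × 21.8 × (7834)² = 1.118 × 10⁻⁵ × 21.8 × 61,371,556 ≈ 14,957.7 × g
Increase = 14,957.7 − 8,727.3 = 6,230.4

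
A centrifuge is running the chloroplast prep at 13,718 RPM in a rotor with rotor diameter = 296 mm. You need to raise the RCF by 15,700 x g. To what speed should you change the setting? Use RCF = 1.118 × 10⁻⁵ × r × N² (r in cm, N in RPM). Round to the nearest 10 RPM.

r = 296 mm / 2 = 148 mm = 14.8 cm
Current RCF = 1.118 × 10⁻⁵ × 14.8 × (13718)² = 1.118 × 10⁻⁵ × 14.8 × 188,183,524 ≈ 31,137.6 × g
Target RCF = 31,137.6 + 15,700 = 46,837.6 × g
N² = 46,837.6 / (16.5464 × 10⁻⁵) = 283,068,220
N ≈ √283,068,220 ≈ 16,824.6

N₂ ≈ 16820 RPM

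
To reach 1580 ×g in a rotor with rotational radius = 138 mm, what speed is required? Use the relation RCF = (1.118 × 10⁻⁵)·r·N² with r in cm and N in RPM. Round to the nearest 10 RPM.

N ≈ 3200 RPM

r = 138 mm = 13.8 cm
1,580 = 1.118 × 10⁻⁵ × 13.8 × N²
N² = 1,580 / (15.4284 × 10⁻⁵) = 10,240,855
N ≈ √10,240,855 ≈ 3,200.1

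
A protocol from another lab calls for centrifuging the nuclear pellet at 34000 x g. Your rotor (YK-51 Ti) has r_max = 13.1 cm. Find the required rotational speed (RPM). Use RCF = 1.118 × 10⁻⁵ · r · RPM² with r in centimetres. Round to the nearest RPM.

≈ 15236 RPM

34,000 = 1.118 × 10⁻⁵ × 13.1 × N²
N² = 34,000 / (14.6458 × 10⁻⁵) = 232,148,466
N ≈ √232,148,466 ≈ 15,236.4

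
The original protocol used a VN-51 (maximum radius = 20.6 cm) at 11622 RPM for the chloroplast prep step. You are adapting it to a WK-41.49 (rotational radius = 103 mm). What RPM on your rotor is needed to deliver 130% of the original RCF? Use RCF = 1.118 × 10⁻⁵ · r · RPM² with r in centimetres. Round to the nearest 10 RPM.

18740 RPM

RCF_original = 1.118 × 10⁻⁵ × 20.6 × (11622)² = 1.118 × 10⁻⁵ × 20.6 × 135,070,884 ≈ 31,107.9 × g
Target RCF = 1.3 × 31,107.9 ≈ 40,440.3 × g
Your rotor: r = 103 mm = 10.3 cm
40,440.3 = 1.118 × 10⁻⁵ × 10.3 × N²
N² = 40,440.3 / (11.5154 × 10⁻⁵) = 351,184,501
N ≈ √351,184,501 ≈ 18,739.9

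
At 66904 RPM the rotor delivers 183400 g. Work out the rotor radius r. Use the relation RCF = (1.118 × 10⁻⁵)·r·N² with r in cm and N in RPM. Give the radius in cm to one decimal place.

≈ 3.7 cm

RCF = 1.118 × 10⁻⁵ × r × N²
183400 = 1.118 × 10⁻⁵ × r × (66904)²
r = 183400 / (1.118 × 10⁻⁵ × 4,476,145,216) = 183400 / 50043.3 ≈ 3.665 cm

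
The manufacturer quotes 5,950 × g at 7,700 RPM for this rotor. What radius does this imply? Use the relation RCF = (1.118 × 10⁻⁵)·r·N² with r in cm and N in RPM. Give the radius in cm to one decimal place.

5950 = 1.118 × 10⁻⁵ × r × (7700)²
r = 5950 / (1.118 × 10⁻⁵ × 59,290,000) = 5950 / 662.8622 ≈ 8.976 cm

≈ 9.0 cm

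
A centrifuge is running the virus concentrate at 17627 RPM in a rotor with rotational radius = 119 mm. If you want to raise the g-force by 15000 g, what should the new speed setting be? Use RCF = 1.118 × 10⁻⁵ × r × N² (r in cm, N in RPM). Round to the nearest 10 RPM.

≈ 20580 RPM

r = 119 mm = 11.9 cm
Current RCF = 1.118 × 10⁻⁵ × 11.9 × (17627)² = 1.118 × 10⁻⁵ × 11.9 × 310,711,129 ≈ 41,337.6 × g
Target RCF = 41,337.6 + 15,000 = 56,337.6 × g
N² = 56,337.6 / (13.3042 × 10⁻⁵) = 423,457,254
N ≈ √423,457,254 ≈ 20,578.1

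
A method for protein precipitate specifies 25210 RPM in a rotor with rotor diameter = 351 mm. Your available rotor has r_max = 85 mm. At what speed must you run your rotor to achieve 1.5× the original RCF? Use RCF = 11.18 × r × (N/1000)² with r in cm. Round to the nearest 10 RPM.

Original rotor: r = 351 mm / 2 = 175.5 mm = 17.55 cm
RCF_original = 11.18 × 17.55 × (25.21)² = 11.18 × 17.55 × 635.5441 ≈ 124,699.5 × g
Target RCF = 1.5 × 124,699.5 ≈ 187,049.2 × g
Your rotor: r = 85 mm = 8.5 cm
187,049.2 = 11.18 × 8.5 × (N/1000)²
(N/1000)² = 187,049.2 / 95.03 = 1968.317
N = 1000 × √1968.317 ≈ 44,365.7

44370 RPM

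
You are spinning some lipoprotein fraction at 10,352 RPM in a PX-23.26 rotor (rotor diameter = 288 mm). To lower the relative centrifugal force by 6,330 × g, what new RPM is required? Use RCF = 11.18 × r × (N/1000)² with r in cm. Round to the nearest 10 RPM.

N₂ ≈ 8240 RPM

r = 288 mm / 2 = 144 mm = 14.4 cm
Current RCF = 11.18 × 14.4 × (10.352)² = 11.18 × 14.4 × 107.163904 ≈ 17,252.5 × g
Target RCF = 17,252.5 − 6,330 = 10,922.5 × g
(N/1000)² = 10,922.5 / 160.992 = 67.84499
N = 1000 × √67.84499 ≈ 8,236.8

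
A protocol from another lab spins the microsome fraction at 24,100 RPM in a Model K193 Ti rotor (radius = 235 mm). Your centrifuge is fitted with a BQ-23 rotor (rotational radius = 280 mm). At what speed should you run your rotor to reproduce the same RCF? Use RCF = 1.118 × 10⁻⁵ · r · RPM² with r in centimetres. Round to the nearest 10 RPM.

Original rotor: r = 235 mm = 23.5 cm
RCF_original = 1.118 × 10⁻⁵ × 23.5 × (24100)² = 1.118 × 10⁻⁵ × 23.5 × 580,810,000 ≈ 152,596.2 × g
Your rotor: r = 280 mm = 28.0 cm
152,596.2 = 1.118 × 10⁻⁵ × 28 × N²
N² = 152,596.2 / (31.304 × 10⁻⁵) = 487,465,500
N ≈ √487,465,500 ≈ 22,078.6

≈ 22080 RPM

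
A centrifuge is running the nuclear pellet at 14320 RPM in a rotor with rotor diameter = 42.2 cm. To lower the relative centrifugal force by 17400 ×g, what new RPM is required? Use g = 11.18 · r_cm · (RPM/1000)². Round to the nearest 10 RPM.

11460 RPM

r = 42.2 / 2 = 21.1 cm
Current RCF = 11.18 × 21.1 × (14.32)² = 11.18 × 21.1 × 205.0624 ≈ 48,373.8 × g
Target RCF = 48,373.8 − 17,400 = 30,973.8 × g
(N/1000)² = 30,973.8 / 235.898 = 131.3017
N = 1000 × √131.3017 ≈ 11,458.7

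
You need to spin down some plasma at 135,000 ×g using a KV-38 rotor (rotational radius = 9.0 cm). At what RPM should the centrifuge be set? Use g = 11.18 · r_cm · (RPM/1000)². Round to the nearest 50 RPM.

N ≈ 36650 RPM

RCF = 11.18 × r × (N/1000)²
135,000 = 11.18 × 9 × (N/1000)²
(N/1000)² = 135,000 / 100.62 = 1341.682
N = 1000 × √1341.682 ≈ 36,629.0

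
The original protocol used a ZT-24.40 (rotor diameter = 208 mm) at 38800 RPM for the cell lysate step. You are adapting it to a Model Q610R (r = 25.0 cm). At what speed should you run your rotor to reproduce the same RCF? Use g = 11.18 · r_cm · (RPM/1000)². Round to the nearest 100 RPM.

Original rotor: r = 208 mm / 2 = 104 mm = 10.4 cm
RCF_original = 11.18 × 10.4 × (38.8)² = 11.18 × 10.4 × 1,505.44 ≈ 175,040.5 × g
175,040.5 = 11.18 × 25 × (N/1000)²
(N/1000)² = 175,040.5 / 279.5 = 626.263
N = 1000 × √626.263 ≈ 25,025.2

25000 RPM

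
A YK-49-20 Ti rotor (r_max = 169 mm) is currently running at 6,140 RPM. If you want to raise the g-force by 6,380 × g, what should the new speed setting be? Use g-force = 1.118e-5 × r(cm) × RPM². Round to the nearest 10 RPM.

r = 169 mm = 16.9 cm
Current RCF = 1.118 × 10⁻⁵ × 16.9 × (6140)² = 1.118 × 10⁻⁵ × 16.9 × 37,699,600 ≈ 7,123 × g
Target RCF = 7,123 + 6,380 = 13,503 × g
N² = 13,503 / (18.8942 × 10⁻⁵) = 71,466,376
N ≈ √71,466,376 ≈ 8,453.8

≈ 8450 RPM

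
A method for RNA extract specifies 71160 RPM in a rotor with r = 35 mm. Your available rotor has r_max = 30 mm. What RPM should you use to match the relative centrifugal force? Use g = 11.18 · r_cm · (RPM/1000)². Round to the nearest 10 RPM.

≈ 76860 RPM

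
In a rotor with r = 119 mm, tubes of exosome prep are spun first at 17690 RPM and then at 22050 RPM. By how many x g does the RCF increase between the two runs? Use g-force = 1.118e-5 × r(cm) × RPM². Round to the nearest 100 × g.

23100 x g

r = 119 mm = 11.9 cm
RCF₁ = 1.118 × 10⁻⁵ × 11.9 × (17690)² = 1.118 × 10⁻⁵ × 11.9 × 312,936,100 ≈ 41,633.6 × g
RCF₂ = 1.118 × 10⁻⁵ × 11.9 × (22050)² = 1.118 × 10⁻⁵ × 11.9 × 486,202,500 ≈ 64,685.4 × g
Increase = 64,685.4 − 41,633.6 = 23,051.8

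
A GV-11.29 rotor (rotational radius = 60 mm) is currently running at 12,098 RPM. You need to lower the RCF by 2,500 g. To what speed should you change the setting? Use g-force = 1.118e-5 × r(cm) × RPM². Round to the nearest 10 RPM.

r = 60 mm = 6.0 cm
Current RCF = 1.118 × 10⁻⁵ × 6 × (12098)² = 1.118 × 10⁻⁵ × 6 × 146,361,604 ≈ 9,817.9 × g
Target RCF = 9,817.9 − 2,500 = 7,317.9 × g
N² = 7,317.9 / (6.708 × 10⁻⁵) = 109,092,129
N ≈ √109,092,129 ≈ 10,444.7

≈ 10440 RPM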